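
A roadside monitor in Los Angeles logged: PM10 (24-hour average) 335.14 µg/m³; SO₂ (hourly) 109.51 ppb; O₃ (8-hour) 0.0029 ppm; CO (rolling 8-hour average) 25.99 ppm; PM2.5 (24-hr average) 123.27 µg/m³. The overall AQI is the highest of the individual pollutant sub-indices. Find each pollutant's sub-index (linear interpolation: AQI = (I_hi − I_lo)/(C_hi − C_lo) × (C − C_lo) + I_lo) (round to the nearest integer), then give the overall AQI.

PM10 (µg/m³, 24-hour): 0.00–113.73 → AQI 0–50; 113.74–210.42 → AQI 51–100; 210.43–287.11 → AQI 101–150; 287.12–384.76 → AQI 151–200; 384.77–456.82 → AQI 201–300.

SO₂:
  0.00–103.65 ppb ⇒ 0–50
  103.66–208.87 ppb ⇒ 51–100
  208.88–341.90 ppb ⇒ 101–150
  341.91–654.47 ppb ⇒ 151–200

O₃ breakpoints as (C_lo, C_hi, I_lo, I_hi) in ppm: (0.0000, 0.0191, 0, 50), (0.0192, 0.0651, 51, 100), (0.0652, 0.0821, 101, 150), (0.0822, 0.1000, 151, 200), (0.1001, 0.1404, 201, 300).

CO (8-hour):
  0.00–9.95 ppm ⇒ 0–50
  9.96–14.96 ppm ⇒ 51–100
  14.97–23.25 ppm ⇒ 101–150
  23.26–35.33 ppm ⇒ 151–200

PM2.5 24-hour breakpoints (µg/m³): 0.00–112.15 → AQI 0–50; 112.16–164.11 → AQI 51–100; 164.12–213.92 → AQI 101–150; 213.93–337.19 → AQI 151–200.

PM10: 335.14 ∈ [287.12, 384.76] ↔ index [151, 200].
151 + (335.14−287.12)·(200−151)/(384.76−287.12) = 151 + 48.02·49/97.64 ≈ 175.10, so AQI = 175.
SO₂ 109.51: bracket 103.66–208.87 → index 51–100; slope 49/105.21, offset 5.85.
AQI = 51 + 49/105.21·5.85 ≈ 53.72 ⇒ 54.
O₃: 0.0029 lies in 0.0000–0.0191, so I_lo=0, I_hi=50, C_lo=0.0000, C_hi=0.0191.
(50−0)/(0.0191−0.0000) × (0.0029−0.0000) + 0 = 50/0.0191 × 0.0029 + 0 ≈ 7.59 → 8.
CO 25.99: bracket 23.26–35.33 → index 151–200; slope 49/12.07, offset 2.73.
AQI = 151 + 49/12.07·2.73 ≈ 162.08 ⇒ 162.
PM2.5 123.27: bracket 112.16–164.11 → index 51–100; slope 49/51.95, offset 11.11.
AQI = 51 + 49/51.95·11.11 ≈ 61.48 ⇒ 61.
Sub-indices: PM10→175, SO₂→54, O₃→8, CO→162, PM2.5→61. Overall AQI = max = 175; dominant pollutant is PM10.

175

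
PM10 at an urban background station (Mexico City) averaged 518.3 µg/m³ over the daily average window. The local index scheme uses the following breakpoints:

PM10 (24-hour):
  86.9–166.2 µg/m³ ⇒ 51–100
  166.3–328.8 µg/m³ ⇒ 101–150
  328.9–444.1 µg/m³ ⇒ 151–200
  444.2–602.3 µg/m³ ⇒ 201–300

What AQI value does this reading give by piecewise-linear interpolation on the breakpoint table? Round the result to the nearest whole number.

PM10: 518.3 ∈ [444.2, 602.3] ↔ index [201, 300].
201 + (518.3−444.2)·(300−201)/(602.3−444.2) = 201 + 74.1·99/158.1 ≈ 247.40, so AQI = 247.

247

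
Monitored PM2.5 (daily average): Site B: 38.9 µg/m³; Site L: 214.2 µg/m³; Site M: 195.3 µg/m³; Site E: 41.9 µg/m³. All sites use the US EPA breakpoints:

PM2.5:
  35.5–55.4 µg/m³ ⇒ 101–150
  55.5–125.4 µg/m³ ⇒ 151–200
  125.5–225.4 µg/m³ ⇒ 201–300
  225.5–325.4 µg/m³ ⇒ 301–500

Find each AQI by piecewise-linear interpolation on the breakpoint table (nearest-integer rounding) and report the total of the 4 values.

Site B: 38.9 ∈ [35.5, 55.4] ↔ index [101, 150].
101 + (38.9−35.5)·(150−101)/(55.4−35.5) = 101 + 3.4·49/19.9 ≈ 109.37, so AQI = 109.
Site L: 214.2 ∈ [125.5, 225.4] ↔ index [201, 300].
201 + (214.2−125.5)·(300−201)/(225.4−125.5) = 201 + 88.7·99/99.9 ≈ 288.90, so AQI = 289.
Site M 195.3: bracket 125.5–225.4 → index 201–300; slope 99/99.9, offset 69.8.
AQI = 201 + 99/99.9·69.8 ≈ 270.17 ⇒ 270.
Site E: 41.9 lies in 35.5–55.4, so I_lo=101, I_hi=150, C_lo=35.5, C_hi=55.4.
(150−101)/(55.4−35.5) × (41.9−35.5) + 101 = 49/19.9 × 6.4 + 101 ≈ 116.76 → 117.
AQIs: Site B=109, Site L=289, Site M=270, Site E=117. Sum = 109 + 289 + 270 + 117 = 785.

785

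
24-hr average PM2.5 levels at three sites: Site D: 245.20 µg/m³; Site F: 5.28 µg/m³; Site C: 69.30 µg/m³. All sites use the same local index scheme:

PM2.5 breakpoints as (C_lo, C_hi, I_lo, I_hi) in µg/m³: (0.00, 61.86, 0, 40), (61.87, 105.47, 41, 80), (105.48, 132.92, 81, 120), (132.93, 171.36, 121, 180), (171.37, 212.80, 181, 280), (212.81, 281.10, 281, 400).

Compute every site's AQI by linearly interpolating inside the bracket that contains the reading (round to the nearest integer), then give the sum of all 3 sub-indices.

Site D 245.20: bracket 212.81–281.10 → index 281–400; slope 119/68.29, offset 32.39.
AQI = 281 + 119/68.29·32.39 ≈ 337.44 ⇒ 337.
Site F: row 0.00–61.86 (AQI 0–40). (40−0)·(5.28−0.00)/(61.86−0.00) + 0 = 40·5.28/61.86 + 0 ≈ 3.41 → 3.
Site C: row 61.87–105.47 (AQI 41–80). (80−41)·(69.30−61.87)/(105.47−61.87) + 41 = 39·7.43/43.60 + 41 ≈ 47.65 → 48.
AQIs: Site D=337, Site F=3, Site C=48. Sum = 337 + 3 + 48 = 388.

388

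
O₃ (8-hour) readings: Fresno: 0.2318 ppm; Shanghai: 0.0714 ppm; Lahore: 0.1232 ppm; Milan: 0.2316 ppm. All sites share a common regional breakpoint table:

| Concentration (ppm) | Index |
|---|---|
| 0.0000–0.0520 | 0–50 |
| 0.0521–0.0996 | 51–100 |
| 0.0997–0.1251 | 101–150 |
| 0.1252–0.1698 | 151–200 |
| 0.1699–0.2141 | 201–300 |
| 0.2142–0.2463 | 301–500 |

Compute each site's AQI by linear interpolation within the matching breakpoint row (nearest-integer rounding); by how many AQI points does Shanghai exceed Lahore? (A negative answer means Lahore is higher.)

Fresno: row 0.2142–0.2463 (AQI 301–500). (500−301)·(0.2318−0.2142)/(0.2463−0.2142) + 301 = 199·0.0176/0.0321 + 301 ≈ 410.11 → 410.
Shanghai: row 0.0521–0.0996 (AQI 51–100). (100−51)·(0.0714−0.0521)/(0.0996−0.0521) + 51 = 49·0.0193/0.0475 + 51 ≈ 70.91 → 71.
Lahore 0.1232: bracket 0.0997–0.1251 → index 101–150; slope 49/0.0254, offset 0.0235.
AQI = 101 + 49/0.0254·0.0235 ≈ 146.33 ⇒ 146.
Milan 0.2316: bracket 0.2142–0.2463 → index 301–500; slope 199/0.0321, offset 0.0174.
AQI = 301 + 199/0.0321·0.0174 ≈ 408.87 ⇒ 409.
AQIs: Fresno=410, Shanghai=71, Lahore=146, Milan=409. Shanghai (71) − Lahore (146) = -75.

-75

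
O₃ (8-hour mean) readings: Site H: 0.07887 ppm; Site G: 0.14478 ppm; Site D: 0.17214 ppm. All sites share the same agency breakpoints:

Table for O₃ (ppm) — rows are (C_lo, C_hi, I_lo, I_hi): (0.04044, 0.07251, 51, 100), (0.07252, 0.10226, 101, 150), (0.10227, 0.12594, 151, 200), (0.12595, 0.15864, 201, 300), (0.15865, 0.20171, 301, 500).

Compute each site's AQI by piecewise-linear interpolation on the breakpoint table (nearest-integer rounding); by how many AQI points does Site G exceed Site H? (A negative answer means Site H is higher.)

Site H: 0.07887 lies in 0.07252–0.10226, so I_lo=101, I_hi=150, C_lo=0.07252, C_hi=0.10226.
(150−101)/(0.10226−0.07252) × (0.07887−0.07252) + 101 = 49/0.02974 × 0.00635 + 101 ≈ 111.46 → 111.
Site G: 0.14478 lies in 0.12595–0.15864, so I_lo=201, I_hi=300, C_lo=0.12595, C_hi=0.15864.
(300−201)/(0.15864−0.12595) × (0.14478−0.12595) + 201 = 99/0.03269 × 0.01883 + 201 ≈ 258.03 → 258.
Site D 0.17214: bracket 0.15865–0.20171 → index 301–500; slope 199/0.04306, offset 0.01349.
AQI = 301 + 199/0.04306·0.01349 ≈ 363.34 ⇒ 363.
AQIs: Site H=111, Site G=258, Site D=363. Site G (258) − Site H (111) = 147.

147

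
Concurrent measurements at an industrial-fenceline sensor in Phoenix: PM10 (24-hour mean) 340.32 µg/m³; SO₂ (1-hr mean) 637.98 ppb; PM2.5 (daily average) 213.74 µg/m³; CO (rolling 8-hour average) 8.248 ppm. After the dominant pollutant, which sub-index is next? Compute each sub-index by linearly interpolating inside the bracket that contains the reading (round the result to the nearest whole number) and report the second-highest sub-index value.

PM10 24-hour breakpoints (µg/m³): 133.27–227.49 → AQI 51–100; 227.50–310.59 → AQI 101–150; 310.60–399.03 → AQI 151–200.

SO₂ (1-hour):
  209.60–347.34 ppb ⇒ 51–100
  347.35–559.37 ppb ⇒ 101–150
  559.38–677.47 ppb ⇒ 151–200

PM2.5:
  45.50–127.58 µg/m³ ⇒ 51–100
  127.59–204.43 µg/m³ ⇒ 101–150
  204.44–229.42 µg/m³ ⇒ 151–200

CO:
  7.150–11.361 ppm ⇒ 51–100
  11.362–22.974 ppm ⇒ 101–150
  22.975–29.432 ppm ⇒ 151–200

169

PM10: 340.32 lies in 310.60–399.03, so I_lo=151, I_hi=200, C_lo=310.60, C_hi=399.03.
(200−151)/(399.03−310.60) × (340.32−310.60) + 151 = 49/88.43 × 29.72 + 151 ≈ 167.47 → 167.
SO₂: row 559.38–677.47 (AQI 151–200). (200−151)·(637.98−559.38)/(677.47−559.38) + 151 = 49·78.60/118.09 + 151 ≈ 183.61 → 184.
PM2.5: 213.74 lies in 204.44–229.42, so I_lo=151, I_hi=200, C_lo=204.44, C_hi=229.42.
(200−151)/(229.42−204.44) × (213.74−204.44) + 151 = 49/24.98 × 9.30 + 151 ≈ 169.24 → 169.
CO: 8.248 lies in 7.150–11.361, so I_lo=51, I_hi=100, C_lo=7.150, C_hi=11.361.
(100−51)/(11.361−7.150) × (8.248−7.150) + 51 = 49/4.211 × 1.098 + 51 ≈ 63.78 → 64.
Sub-indices: PM10→167, SO₂→184, PM2.5→169, CO→64. Ranked high→low: 184, 169, 167, 64. Second-highest sub-index = 169.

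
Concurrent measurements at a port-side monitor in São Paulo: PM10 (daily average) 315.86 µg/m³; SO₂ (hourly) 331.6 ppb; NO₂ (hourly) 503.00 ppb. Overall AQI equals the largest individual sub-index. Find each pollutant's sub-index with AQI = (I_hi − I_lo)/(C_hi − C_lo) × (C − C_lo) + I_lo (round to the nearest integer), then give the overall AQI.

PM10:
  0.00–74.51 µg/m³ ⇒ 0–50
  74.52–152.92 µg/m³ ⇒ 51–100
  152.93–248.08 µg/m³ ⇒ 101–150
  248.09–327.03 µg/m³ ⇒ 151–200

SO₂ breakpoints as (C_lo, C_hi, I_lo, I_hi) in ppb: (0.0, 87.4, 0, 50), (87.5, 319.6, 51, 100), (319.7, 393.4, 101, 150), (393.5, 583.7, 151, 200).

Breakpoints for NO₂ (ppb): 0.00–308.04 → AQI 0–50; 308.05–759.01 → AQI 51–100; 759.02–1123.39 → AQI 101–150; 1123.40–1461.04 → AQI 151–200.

PM10 315.86: bracket 248.09–327.03 → index 151–200; slope 49/78.94, offset 67.77.
AQI = 151 + 49/78.94·67.77 ≈ 193.07 ⇒ 193.
SO₂: row 319.7–393.4 (AQI 101–150). (150−101)·(331.6−319.7)/(393.4−319.7) + 101 = 49·11.9/73.7 + 101 ≈ 108.91 → 109.
NO₂: 503.00 lies in 308.05–759.01, so I_lo=51, I_hi=100, C_lo=308.05, C_hi=759.01.
(100−51)/(759.01−308.05) × (503.00−308.05) + 51 = 49/450.96 × 194.95 + 51 ≈ 72.18 → 72.
Sub-indices: PM10→193, SO₂→109, NO₂→72. Overall AQI = max = 193; dominant pollutant is PM10.

193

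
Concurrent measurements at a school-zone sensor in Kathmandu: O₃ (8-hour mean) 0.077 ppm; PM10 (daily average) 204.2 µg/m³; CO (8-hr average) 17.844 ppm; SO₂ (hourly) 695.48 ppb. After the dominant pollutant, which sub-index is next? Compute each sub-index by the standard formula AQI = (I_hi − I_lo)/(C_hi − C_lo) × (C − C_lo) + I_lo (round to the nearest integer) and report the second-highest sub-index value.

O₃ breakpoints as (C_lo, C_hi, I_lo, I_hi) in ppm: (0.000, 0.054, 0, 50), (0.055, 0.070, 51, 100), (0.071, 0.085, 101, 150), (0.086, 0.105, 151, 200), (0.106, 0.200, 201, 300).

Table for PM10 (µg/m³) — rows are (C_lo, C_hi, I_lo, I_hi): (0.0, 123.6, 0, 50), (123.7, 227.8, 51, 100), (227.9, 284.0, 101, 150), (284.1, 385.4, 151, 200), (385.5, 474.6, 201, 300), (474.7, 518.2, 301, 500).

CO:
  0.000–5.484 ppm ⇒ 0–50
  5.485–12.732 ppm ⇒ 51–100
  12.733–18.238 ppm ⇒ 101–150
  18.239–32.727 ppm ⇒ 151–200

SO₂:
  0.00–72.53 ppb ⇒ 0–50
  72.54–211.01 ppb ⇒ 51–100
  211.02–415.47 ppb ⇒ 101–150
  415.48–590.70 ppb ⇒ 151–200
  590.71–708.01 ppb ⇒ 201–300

O₃: row 0.071–0.085 (AQI 101–150). (150−101)·(0.077−0.071)/(0.085−0.071) + 101 = 49·0.006/0.014 + 101 ≈ 122.00 → 122.
PM10 204.2: bracket 123.7–227.8 → index 51–100; slope 49/104.1, offset 80.5.
AQI = 51 + 49/104.1·80.5 ≈ 88.89 ⇒ 89.
CO: 17.844 lies in 12.733–18.238, so I_lo=101, I_hi=150, C_lo=12.733, C_hi=18.238.
(150−101)/(18.238−12.733) × (17.844−12.733) + 101 = 49/5.505 × 5.111 + 101 ≈ 146.49 → 146.
SO₂ 695.48: bracket 590.71–708.01 → index 201–300; slope 99/117.30, offset 104.77.
AQI = 201 + 99/117.30·104.77 ≈ 289.42 ⇒ 289.
Sub-indices: O₃→122, PM10→89, CO→146, SO₂→289. Ranked high→low: 289, 146, 122, 89. Second-highest sub-index = 146.

146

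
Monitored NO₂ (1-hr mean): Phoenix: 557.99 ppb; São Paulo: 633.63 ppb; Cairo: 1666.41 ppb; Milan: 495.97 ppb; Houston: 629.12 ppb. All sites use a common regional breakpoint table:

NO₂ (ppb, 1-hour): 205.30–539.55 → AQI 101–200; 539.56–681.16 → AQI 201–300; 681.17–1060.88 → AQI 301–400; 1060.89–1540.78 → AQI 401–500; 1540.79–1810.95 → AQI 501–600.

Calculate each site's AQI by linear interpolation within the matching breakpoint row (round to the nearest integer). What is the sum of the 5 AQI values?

Phoenix: row 539.56–681.16 (AQI 201–300). (300−201)·(557.99−539.56)/(681.16−539.56) + 201 = 99·18.43/141.60 + 201 ≈ 213.89 → 214.
São Paulo: 633.63 lies in 539.56–681.16, so I_lo=201, I_hi=300, C_lo=539.56, C_hi=681.16.
(300−201)/(681.16−539.56) × (633.63−539.56) + 201 = 99/141.60 × 94.07 + 201 ≈ 266.77 → 267.
Cairo: 1666.41 ∈ [1540.79, 1810.95] ↔ index [501, 600].
501 + (1666.41−1540.79)·(600−501)/(1810.95−1540.79) = 501 + 125.62·99/270.16 ≈ 547.03, so AQI = 547.
Milan: 495.97 lies in 205.30–539.55, so I_lo=101, I_hi=200, C_lo=205.30, C_hi=539.55.
(200−101)/(539.55−205.30) × (495.97−205.30) + 101 = 99/334.25 × 290.67 + 101 ≈ 187.09 → 187.
Houston: row 539.56–681.16 (AQI 201–300). (300−201)·(629.12−539.56)/(681.16−539.56) + 201 = 99·89.56/141.60 + 201 ≈ 263.62 → 264.
AQIs: Phoenix=214, São Paulo=267, Cairo=547, Milan=187, Houston=264. Sum = 214 + 267 + 547 + 187 + 264 = 1479.

1479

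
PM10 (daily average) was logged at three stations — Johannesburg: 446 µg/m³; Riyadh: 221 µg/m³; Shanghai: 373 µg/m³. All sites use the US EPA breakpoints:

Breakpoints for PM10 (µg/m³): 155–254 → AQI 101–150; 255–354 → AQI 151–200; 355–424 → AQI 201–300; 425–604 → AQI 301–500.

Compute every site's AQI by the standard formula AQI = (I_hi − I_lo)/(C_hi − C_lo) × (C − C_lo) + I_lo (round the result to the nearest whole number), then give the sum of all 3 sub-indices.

Johannesburg: row 425–604 (AQI 301–500). (500−301)·(446−425)/(604−425) + 301 = 199·21/179 + 301 ≈ 324.35 → 324.
Riyadh: 221 lies in 155–254, so I_lo=101, I_hi=150, C_lo=155, C_hi=254.
(150−101)/(254−155) × (221−155) + 101 = 49/99 × 66 + 101 ≈ 133.67 → 134.
Shanghai: 373 ∈ [355, 424] ↔ index [201, 300].
201 + (373−355)·(300−201)/(424−355) = 201 + 18·99/69 ≈ 226.83, so AQI = 227.
AQIs: Johannesburg=324, Riyadh=134, Shanghai=227. Sum = 324 + 134 + 227 = 685.

685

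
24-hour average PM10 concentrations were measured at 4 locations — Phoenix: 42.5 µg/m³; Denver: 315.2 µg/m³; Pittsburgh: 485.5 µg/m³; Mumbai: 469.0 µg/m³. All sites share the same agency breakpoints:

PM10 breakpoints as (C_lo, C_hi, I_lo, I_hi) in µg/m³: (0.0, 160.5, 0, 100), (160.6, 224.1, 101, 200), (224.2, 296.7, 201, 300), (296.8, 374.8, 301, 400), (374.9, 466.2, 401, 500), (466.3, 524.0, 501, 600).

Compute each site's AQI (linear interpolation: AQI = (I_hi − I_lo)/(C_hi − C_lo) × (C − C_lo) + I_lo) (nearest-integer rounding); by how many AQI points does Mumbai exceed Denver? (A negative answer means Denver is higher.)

182

Phoenix: row 0.0–160.5 (AQI 0–100). (100−0)·(42.5−0.0)/(160.5−0.0) + 0 = 100·42.5/160.5 + 0 ≈ 26.48 → 26.
Denver: 315.2 ∈ [296.8, 374.8] ↔ index [301, 400].
301 + (315.2−296.8)·(400−301)/(374.8−296.8) = 301 + 18.4·99/78.0 ≈ 324.35, so AQI = 324.
Pittsburgh 485.5: bracket 466.3–524.0 → index 501–600; slope 99/57.7, offset 19.2.
AQI = 501 + 99/57.7·19.2 ≈ 533.94 ⇒ 534.
Mumbai: 469.0 lies in 466.3–524.0, so I_lo=501, I_hi=600, C_lo=466.3, C_hi=524.0.
(600−501)/(524.0−466.3) × (469.0−466.3) + 501 = 99/57.7 × 2.7 + 501 ≈ 505.63 → 506.
AQIs: Phoenix=26, Denver=324, Pittsburgh=534, Mumbai=506. Mumbai (506) − Denver (324) = 182.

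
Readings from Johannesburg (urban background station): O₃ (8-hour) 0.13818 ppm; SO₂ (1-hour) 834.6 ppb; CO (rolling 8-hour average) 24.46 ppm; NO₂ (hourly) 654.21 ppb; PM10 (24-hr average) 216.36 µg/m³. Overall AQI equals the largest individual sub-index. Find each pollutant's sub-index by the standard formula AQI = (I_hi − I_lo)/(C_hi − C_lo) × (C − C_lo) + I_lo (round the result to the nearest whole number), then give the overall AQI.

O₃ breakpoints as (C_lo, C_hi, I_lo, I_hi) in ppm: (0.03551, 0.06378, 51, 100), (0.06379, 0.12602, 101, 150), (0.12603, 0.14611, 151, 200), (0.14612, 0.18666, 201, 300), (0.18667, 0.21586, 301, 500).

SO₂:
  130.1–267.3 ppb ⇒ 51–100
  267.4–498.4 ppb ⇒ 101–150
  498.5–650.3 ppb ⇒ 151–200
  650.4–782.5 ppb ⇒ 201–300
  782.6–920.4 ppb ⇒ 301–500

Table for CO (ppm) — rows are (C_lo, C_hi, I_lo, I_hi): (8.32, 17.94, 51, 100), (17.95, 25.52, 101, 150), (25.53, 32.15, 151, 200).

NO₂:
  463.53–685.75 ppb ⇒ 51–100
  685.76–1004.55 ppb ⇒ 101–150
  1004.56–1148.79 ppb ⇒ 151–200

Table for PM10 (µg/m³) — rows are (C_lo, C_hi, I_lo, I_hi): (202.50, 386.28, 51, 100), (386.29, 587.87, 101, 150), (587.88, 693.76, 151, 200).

O₃: 0.13818 lies in 0.12603–0.14611, so I_lo=151, I_hi=200, C_lo=0.12603, C_hi=0.14611.
(200−151)/(0.14611−0.12603) × (0.13818−0.12603) + 151 = 49/0.02008 × 0.01215 + 151 ≈ 180.65 → 181.
SO₂: row 782.6–920.4 (AQI 301–500). (500−301)·(834.6−782.6)/(920.4−782.6) + 301 = 199·52.0/137.8 + 301 ≈ 376.09 → 376.
CO: 24.46 ∈ [17.95, 25.52] ↔ index [101, 150].
101 + (24.46−17.95)·(150−101)/(25.52−17.95) = 101 + 6.51·49/7.57 ≈ 143.14, so AQI = 143.
NO₂: row 463.53–685.75 (AQI 51–100). (100−51)·(654.21−463.53)/(685.75−463.53) + 51 = 49·190.68/222.22 + 51 ≈ 93.05 → 93.
PM10: 216.36 ∈ [202.50, 386.28] ↔ index [51, 100].
51 + (216.36−202.50)·(100−51)/(386.28−202.50) = 51 + 13.86·49/183.78 ≈ 54.70, so AQI = 55.
Sub-indices: O₃→181, SO₂→376, CO→143, NO₂→93, PM10→55. Overall AQI = max = 376; dominant pollutant is SO₂.

376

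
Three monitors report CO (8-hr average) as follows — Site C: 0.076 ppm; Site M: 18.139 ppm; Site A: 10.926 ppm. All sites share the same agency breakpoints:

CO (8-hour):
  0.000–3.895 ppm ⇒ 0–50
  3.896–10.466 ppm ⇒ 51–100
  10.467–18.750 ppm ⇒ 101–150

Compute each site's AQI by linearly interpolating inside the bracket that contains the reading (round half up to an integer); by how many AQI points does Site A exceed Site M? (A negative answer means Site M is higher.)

-42

Site C: 0.076 ∈ [0.000, 3.895] ↔ index [0, 50].
0 + (0.076−0.000)·(50−0)/(3.895−0.000) = 0 + 0.076·50/3.895 ≈ 0.98, so AQI = 1.
Site M: 18.139 ∈ [10.467, 18.750] ↔ index [101, 150].
101 + (18.139−10.467)·(150−101)/(18.750−10.467) = 101 + 7.672·49/8.283 ≈ 146.39, so AQI = 146.
Site A: row 10.467–18.750 (AQI 101–150). (150−101)·(10.926−10.467)/(18.750−10.467) + 101 = 49·0.459/8.283 + 101 ≈ 103.72 → 104.
AQIs: Site C=1, Site M=146, Site A=104. Site A (104) − Site M (146) = -42.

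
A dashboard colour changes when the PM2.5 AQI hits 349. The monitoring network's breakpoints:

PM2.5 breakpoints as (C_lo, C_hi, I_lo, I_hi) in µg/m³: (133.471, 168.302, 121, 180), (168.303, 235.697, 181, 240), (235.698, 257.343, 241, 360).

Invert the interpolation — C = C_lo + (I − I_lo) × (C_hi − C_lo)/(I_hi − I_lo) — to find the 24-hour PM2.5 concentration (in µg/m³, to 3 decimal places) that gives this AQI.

255.342

AQI 349 lies in the 241–360 band, which corresponds to 235.698–257.343 µg/m³.
C = 235.698 + (349−241)×(257.343−235.698)/(360−241) = 235.698 + 108×21.645/119 ≈ 255.34220 µg/m³ → 255.342 µg/m³ to 3 dp.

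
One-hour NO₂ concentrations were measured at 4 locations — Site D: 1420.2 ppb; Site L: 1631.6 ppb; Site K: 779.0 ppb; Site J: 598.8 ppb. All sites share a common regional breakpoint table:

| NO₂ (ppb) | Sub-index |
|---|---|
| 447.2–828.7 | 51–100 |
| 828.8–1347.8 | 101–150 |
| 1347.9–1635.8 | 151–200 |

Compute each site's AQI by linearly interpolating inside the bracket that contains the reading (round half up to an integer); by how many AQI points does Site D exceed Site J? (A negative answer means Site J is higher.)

93

Site D 1420.2: bracket 1347.9–1635.8 → index 151–200; slope 49/287.9, offset 72.3.
AQI = 151 + 49/287.9·72.3 ≈ 163.31 ⇒ 163.
Site L: 1631.6 lies in 1347.9–1635.8, so I_lo=151, I_hi=200, C_lo=1347.9, C_hi=1635.8.
(200−151)/(1635.8−1347.9) × (1631.6−1347.9) + 151 = 49/287.9 × 283.7 + 151 ≈ 199.29 → 199.
Site K: row 447.2–828.7 (AQI 51–100). (100−51)·(779.0−447.2)/(828.7−447.2) + 51 = 49·331.8/381.5 + 51 ≈ 93.62 → 94.
Site J: row 447.2–828.7 (AQI 51–100). (100−51)·(598.8−447.2)/(828.7−447.2) + 51 = 49·151.6/381.5 + 51 ≈ 70.47 → 70.
AQIs: Site D=163, Site L=199, Site K=94, Site J=70. Site D (163) − Site J (70) = 93.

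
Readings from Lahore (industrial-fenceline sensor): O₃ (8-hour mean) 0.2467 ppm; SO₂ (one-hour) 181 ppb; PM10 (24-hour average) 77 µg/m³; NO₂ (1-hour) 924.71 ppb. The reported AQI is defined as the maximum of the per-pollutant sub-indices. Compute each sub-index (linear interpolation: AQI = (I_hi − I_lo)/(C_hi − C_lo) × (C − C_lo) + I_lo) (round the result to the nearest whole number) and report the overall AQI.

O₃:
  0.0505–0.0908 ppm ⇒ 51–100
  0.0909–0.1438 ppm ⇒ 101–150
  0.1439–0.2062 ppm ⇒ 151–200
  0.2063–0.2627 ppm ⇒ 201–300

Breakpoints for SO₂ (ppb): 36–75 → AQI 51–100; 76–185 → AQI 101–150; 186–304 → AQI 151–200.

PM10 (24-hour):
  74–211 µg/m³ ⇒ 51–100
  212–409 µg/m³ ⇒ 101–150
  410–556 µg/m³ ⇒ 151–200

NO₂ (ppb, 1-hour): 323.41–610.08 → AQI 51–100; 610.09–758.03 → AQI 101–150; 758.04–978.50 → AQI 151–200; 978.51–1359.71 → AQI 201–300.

272

O₃: row 0.2063–0.2627 (AQI 201–300). (300−201)·(0.2467−0.2063)/(0.2627−0.2063) + 201 = 99·0.0404/0.0564 + 201 ≈ 271.91 → 272.
SO₂: 181 ∈ [76, 185] ↔ index [101, 150].
101 + (181−76)·(150−101)/(185−76) = 101 + 105·49/109 ≈ 148.20, so AQI = 148.
PM10 77: bracket 74–211 → index 51–100; slope 49/137, offset 3.
AQI = 51 + 49/137·3 ≈ 52.07 ⇒ 52.
NO₂ 924.71: bracket 758.04–978.50 → index 151–200; slope 49/220.46, offset 166.67.
AQI = 151 + 49/220.46·166.67 ≈ 188.04 ⇒ 188.
Sub-indices: O₃→272, SO₂→148, PM10→52, NO₂→188. Overall AQI = max = 272; dominant pollutant is O₃.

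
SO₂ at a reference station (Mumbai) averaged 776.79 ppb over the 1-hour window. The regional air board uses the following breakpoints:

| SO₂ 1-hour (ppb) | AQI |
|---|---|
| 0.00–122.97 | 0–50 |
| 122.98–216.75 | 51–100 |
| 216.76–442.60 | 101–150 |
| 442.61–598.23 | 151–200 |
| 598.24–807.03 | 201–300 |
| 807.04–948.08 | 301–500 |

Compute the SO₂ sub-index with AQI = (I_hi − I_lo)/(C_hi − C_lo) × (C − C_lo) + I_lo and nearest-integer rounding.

SO₂: 776.79 lies in 598.24–807.03, so I_lo=201, I_hi=300, C_lo=598.24, C_hi=807.03.
(300−201)/(807.03−598.24) × (776.79−598.24) + 201 = 99/208.79 × 178.55 + 201 ≈ 285.66 → 286.
AQI 286 falls in the Very Unhealthy category.

286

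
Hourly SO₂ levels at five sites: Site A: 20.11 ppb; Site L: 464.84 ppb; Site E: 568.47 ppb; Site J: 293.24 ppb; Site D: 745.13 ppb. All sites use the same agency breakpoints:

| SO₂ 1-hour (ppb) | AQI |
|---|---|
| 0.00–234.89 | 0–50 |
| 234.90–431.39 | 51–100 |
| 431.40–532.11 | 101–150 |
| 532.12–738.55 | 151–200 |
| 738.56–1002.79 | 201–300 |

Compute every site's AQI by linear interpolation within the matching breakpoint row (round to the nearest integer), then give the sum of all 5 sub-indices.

550

Site A: row 0.00–234.89 (AQI 0–50). (50−0)·(20.11−0.00)/(234.89−0.00) + 0 = 50·20.11/234.89 + 0 ≈ 4.28 → 4.
Site L: row 431.40–532.11 (AQI 101–150). (150−101)·(464.84−431.40)/(532.11−431.40) + 101 = 49·33.44/100.71 + 101 ≈ 117.27 → 117.
Site E: row 532.12–738.55 (AQI 151–200). (200−151)·(568.47−532.12)/(738.55−532.12) + 151 = 49·36.35/206.43 + 151 ≈ 159.63 → 160.
Site J 293.24: bracket 234.90–431.39 → index 51–100; slope 49/196.49, offset 58.34.
AQI = 51 + 49/196.49·58.34 ≈ 65.55 ⇒ 66.
Site D 745.13: bracket 738.56–1002.79 → index 201–300; slope 99/264.23, offset 6.57.
AQI = 201 + 99/264.23·6.57 ≈ 203.46 ⇒ 203.
AQIs: Site A=4, Site L=117, Site E=160, Site J=66, Site D=203. Sum = 4 + 117 + 160 + 66 + 203 = 550.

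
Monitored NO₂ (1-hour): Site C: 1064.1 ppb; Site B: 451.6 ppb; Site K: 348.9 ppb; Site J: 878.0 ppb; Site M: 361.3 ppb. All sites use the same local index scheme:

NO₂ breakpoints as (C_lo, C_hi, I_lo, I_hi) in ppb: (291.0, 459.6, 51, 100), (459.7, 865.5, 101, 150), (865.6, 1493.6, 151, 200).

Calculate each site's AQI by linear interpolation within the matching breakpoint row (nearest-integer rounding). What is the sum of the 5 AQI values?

555

Site C: 1064.1 lies in 865.6–1493.6, so I_lo=151, I_hi=200, C_lo=865.6, C_hi=1493.6.
(200−151)/(1493.6−865.6) × (1064.1−865.6) + 151 = 49/628.0 × 198.5 + 151 ≈ 166.49 → 166.
Site B: 451.6 lies in 291.0–459.6, so I_lo=51, I_hi=100, C_lo=291.0, C_hi=459.6.
(100−51)/(459.6−291.0) × (451.6−291.0) + 51 = 49/168.6 × 160.6 + 51 ≈ 97.67 → 98.
Site K: 348.9 lies in 291.0–459.6, so I_lo=51, I_hi=100, C_lo=291.0, C_hi=459.6.
(100−51)/(459.6−291.0) × (348.9−291.0) + 51 = 49/168.6 × 57.9 + 51 ≈ 67.83 → 68.
Site J: row 865.6–1493.6 (AQI 151–200). (200−151)·(878.0−865.6)/(1493.6−865.6) + 151 = 49·12.4/628.0 + 151 ≈ 151.97 → 152.
Site M: 361.3 lies in 291.0–459.6, so I_lo=51, I_hi=100, C_lo=291.0, C_hi=459.6.
(100−51)/(459.6−291.0) × (361.3−291.0) + 51 = 49/168.6 × 70.3 + 51 ≈ 71.43 → 71.
AQIs: Site C=166, Site B=98, Site K=68, Site J=152, Site M=71. Sum = 166 + 98 + 68 + 152 + 71 = 555.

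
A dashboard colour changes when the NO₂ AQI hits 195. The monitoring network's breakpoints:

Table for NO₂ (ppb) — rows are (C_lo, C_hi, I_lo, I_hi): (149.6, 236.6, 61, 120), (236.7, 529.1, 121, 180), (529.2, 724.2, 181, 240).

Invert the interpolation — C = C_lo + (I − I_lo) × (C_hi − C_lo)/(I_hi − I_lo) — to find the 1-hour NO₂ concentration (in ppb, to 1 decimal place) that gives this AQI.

AQI 195 lies in the 181–240 band, which corresponds to 529.2–724.2 ppb.
C = 529.2 + (195−181)×(724.2−529.2)/(240−181) = 529.2 + 14×195.0/59 ≈ 575.471 ppb → 575.5 ppb to 1 dp.

575.5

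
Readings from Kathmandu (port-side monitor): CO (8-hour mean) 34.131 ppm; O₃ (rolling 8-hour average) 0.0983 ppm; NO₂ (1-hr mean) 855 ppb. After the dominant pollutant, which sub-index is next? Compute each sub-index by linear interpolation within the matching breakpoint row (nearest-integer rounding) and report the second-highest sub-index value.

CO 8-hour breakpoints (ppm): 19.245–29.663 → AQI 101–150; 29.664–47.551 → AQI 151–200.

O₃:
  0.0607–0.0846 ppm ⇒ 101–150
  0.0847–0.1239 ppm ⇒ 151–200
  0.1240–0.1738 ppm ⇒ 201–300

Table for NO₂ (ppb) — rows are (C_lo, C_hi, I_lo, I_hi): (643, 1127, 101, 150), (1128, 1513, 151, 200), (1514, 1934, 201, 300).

CO: 34.131 lies in 29.664–47.551, so I_lo=151, I_hi=200, C_lo=29.664, C_hi=47.551.
(200−151)/(47.551−29.664) × (34.131−29.664) + 151 = 49/17.887 × 4.467 + 151 ≈ 163.24 → 163.
O₃: 0.0983 lies in 0.0847–0.1239, so I_lo=151, I_hi=200, C_lo=0.0847, C_hi=0.1239.
(200−151)/(0.1239−0.0847) × (0.0983−0.0847) + 151 = 49/0.0392 × 0.0136 + 151 ≈ 168.00 → 168.
NO₂: 855 lies in 643–1127, so I_lo=101, I_hi=150, C_lo=643, C_hi=1127.
(150−101)/(1127−643) × (855−643) + 101 = 49/484 × 212 + 101 ≈ 122.46 → 122.
Sub-indices: CO→163, O₃→168, NO₂→122. Ranked high→low: 168, 163, 122. Second-highest sub-index = 163.

163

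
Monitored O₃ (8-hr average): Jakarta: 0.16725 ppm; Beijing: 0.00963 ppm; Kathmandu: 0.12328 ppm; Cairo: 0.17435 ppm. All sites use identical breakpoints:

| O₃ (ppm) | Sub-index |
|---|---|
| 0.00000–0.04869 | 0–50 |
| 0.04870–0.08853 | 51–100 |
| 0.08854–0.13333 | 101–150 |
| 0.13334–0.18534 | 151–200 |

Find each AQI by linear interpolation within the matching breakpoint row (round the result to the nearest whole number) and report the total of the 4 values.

522

Jakarta: 0.16725 ∈ [0.13334, 0.18534] ↔ index [151, 200].
151 + (0.16725−0.13334)·(200−151)/(0.18534−0.13334) = 151 + 0.03391·49/0.05200 ≈ 182.95, so AQI = 183.
Beijing: 0.00963 ∈ [0.00000, 0.04869] ↔ index [0, 50].
0 + (0.00963−0.00000)·(50−0)/(0.04869−0.00000) = 0 + 0.00963·50/0.04869 ≈ 9.89, so AQI = 10.
Kathmandu: 0.12328 lies in 0.08854–0.13333, so I_lo=101, I_hi=150, C_lo=0.08854, C_hi=0.13333.
(150−101)/(0.13333−0.08854) × (0.12328−0.08854) + 101 = 49/0.04479 × 0.03474 + 101 ≈ 139.01 → 139.
Cairo: 0.17435 lies in 0.13334–0.18534, so I_lo=151, I_hi=200, C_lo=0.13334, C_hi=0.18534.
(200−151)/(0.18534−0.13334) × (0.17435−0.13334) + 151 = 49/0.05200 × 0.04101 + 151 ≈ 189.64 → 190.
AQIs: Jakarta=183, Beijing=10, Kathmandu=139, Cairo=190. Sum = 183 + 10 + 139 + 190 = 522.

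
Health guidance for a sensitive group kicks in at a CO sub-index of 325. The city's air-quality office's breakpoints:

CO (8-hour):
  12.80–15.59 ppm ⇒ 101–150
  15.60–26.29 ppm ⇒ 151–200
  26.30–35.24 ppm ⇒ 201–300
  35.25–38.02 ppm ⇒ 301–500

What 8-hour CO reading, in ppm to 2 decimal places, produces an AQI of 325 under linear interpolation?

35.58

AQI 325 lies in the 301–500 band, which corresponds to 35.25–38.02 ppm.
C = 35.25 + (325−301)×(38.02−35.25)/(500−301) = 35.25 + 24×2.77/199 ≈ 35.5841 ppm → 35.58 ppm to 2 dp.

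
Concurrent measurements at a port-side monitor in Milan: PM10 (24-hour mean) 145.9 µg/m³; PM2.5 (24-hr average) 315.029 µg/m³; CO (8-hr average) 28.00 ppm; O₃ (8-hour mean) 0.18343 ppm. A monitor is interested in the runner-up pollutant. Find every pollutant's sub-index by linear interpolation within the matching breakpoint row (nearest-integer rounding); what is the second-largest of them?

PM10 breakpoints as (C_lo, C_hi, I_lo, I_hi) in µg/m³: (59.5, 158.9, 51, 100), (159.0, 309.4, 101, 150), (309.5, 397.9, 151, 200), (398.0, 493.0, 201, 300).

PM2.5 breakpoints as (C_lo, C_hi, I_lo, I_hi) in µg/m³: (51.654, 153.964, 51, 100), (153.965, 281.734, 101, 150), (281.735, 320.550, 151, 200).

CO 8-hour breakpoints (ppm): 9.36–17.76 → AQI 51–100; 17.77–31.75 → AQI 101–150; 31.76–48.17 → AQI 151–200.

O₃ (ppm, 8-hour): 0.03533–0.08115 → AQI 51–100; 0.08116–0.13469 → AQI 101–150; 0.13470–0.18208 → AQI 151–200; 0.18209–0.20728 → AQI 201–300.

193

PM10: 145.9 ∈ [59.5, 158.9] ↔ index [51, 100].
51 + (145.9−59.5)·(100−51)/(158.9−59.5) = 51 + 86.4·49/99.4 ≈ 93.59, so AQI = 94.
PM2.5: 315.029 lies in 281.735–320.550, so I_lo=151, I_hi=200, C_lo=281.735, C_hi=320.550.
(200−151)/(320.550−281.735) × (315.029−281.735) + 151 = 49/38.815 × 33.294 + 151 ≈ 193.03 → 193.
CO: 28.00 ∈ [17.77, 31.75] ↔ index [101, 150].
101 + (28.00−17.77)·(150−101)/(31.75−17.77) = 101 + 10.23·49/13.98 ≈ 136.86, so AQI = 137.
O₃ 0.18343: bracket 0.18209–0.20728 → index 201–300; slope 99/0.02519, offset 0.00134.
AQI = 201 + 99/0.02519·0.00134 ≈ 206.27 ⇒ 206.
Sub-indices: PM10→94, PM2.5→193, CO→137, O₃→206. Ranked high→low: 206, 193, 137, 94. Second-highest sub-index = 193.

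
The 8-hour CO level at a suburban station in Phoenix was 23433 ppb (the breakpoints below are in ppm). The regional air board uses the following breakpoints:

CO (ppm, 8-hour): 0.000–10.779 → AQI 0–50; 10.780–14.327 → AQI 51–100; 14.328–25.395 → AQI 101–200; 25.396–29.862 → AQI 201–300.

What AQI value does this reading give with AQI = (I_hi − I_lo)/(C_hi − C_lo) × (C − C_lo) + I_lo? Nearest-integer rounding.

Convert: 23433 ppb = 23.433 ppm.
CO 23.433: bracket 14.328–25.395 → index 101–200; slope 99/11.067, offset 9.105.
AQI = 101 + 99/11.067·9.105 ≈ 182.45 ⇒ 182.

182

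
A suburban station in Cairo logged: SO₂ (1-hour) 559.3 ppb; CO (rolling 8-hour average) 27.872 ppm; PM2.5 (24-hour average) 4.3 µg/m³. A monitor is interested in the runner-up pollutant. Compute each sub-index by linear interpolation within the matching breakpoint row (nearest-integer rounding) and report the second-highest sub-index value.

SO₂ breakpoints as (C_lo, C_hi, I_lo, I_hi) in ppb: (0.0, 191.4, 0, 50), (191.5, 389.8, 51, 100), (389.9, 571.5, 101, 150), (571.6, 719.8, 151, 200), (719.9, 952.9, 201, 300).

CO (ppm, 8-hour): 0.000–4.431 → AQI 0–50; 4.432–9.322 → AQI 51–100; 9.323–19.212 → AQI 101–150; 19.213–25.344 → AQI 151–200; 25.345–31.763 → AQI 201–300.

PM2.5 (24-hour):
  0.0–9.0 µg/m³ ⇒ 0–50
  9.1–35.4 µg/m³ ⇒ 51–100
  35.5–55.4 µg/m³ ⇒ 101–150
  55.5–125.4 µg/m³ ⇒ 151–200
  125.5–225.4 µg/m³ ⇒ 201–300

147

SO₂ 559.3: bracket 389.9–571.5 → index 101–150; slope 49/181.6, offset 169.4.
AQI = 101 + 49/181.6·169.4 ≈ 146.71 ⇒ 147.
CO: 27.872 ∈ [25.345, 31.763] ↔ index [201, 300].
201 + (27.872−25.345)·(300−201)/(31.763−25.345) = 201 + 2.527·99/6.418 ≈ 239.98, so AQI = 240.
PM2.5: 4.3 lies in 0.0–9.0, so I_lo=0, I_hi=50, C_lo=0.0, C_hi=9.0.
(50−0)/(9.0−0.0) × (4.3−0.0) + 0 = 50/9.0 × 4.3 + 0 ≈ 23.89 → 24.
Sub-indices: SO₂→147, CO→240, PM2.5→24. Ranked high→low: 240, 147, 24. Second-highest sub-index = 147.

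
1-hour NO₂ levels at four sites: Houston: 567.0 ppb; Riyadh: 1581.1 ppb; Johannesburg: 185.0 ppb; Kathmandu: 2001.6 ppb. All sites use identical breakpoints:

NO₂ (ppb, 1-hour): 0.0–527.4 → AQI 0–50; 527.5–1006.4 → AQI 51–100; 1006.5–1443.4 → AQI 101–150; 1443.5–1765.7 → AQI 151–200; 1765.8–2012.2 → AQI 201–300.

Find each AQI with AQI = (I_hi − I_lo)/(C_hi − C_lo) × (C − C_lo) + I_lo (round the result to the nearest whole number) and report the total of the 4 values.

541

Houston: 567.0 ∈ [527.5, 1006.4] ↔ index [51, 100].
51 + (567.0−527.5)·(100−51)/(1006.4−527.5) = 51 + 39.5·49/478.9 ≈ 55.04, so AQI = 55.
Riyadh: 1581.1 ∈ [1443.5, 1765.7] ↔ index [151, 200].
151 + (1581.1−1443.5)·(200−151)/(1765.7−1443.5) = 151 + 137.6·49/322.2 ≈ 171.93, so AQI = 172.
Johannesburg: 185.0 lies in 0.0–527.4, so I_lo=0, I_hi=50, C_lo=0.0, C_hi=527.4.
(50−0)/(527.4−0.0) × (185.0−0.0) + 0 = 50/527.4 × 185.0 + 0 ≈ 17.54 → 18.
Kathmandu: row 1765.8–2012.2 (AQI 201–300). (300−201)·(2001.6−1765.8)/(2012.2−1765.8) + 201 = 99·235.8/246.4 + 201 ≈ 295.74 → 296.
AQIs: Houston=55, Riyadh=172, Johannesburg=18, Kathmandu=296. Sum = 55 + 172 + 18 + 296 = 541.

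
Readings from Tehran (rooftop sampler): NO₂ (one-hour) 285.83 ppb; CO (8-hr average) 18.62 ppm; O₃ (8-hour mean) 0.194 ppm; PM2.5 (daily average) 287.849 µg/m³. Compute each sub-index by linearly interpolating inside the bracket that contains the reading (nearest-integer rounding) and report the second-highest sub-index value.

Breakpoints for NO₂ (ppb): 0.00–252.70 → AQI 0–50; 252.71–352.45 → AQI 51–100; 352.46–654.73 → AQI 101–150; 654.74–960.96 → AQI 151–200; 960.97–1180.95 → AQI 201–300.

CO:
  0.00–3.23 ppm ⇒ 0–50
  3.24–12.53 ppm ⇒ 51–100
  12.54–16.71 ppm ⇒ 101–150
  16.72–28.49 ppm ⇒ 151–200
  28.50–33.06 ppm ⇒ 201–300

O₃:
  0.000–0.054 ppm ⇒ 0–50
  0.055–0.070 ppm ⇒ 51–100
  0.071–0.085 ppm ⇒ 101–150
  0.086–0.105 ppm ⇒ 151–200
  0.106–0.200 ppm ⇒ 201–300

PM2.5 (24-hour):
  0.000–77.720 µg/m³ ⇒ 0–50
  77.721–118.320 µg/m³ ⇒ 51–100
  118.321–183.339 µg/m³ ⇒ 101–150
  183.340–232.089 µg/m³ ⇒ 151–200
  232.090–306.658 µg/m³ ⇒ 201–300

275

NO₂: 285.83 ∈ [252.71, 352.45] ↔ index [51, 100].
51 + (285.83−252.71)·(100−51)/(352.45−252.71) = 51 + 33.12·49/99.74 ≈ 67.27, so AQI = 67.
CO: 18.62 ∈ [16.72, 28.49] ↔ index [151, 200].
151 + (18.62−16.72)·(200−151)/(28.49−16.72) = 151 + 1.90·49/11.77 ≈ 158.91, so AQI = 159.
O₃ 0.194: bracket 0.106–0.200 → index 201–300; slope 99/0.094, offset 0.088.
AQI = 201 + 99/0.094·0.088 ≈ 293.68 ⇒ 294.
PM2.5: 287.849 lies in 232.090–306.658, so I_lo=201, I_hi=300, C_lo=232.090, C_hi=306.658.
(300−201)/(306.658−232.090) × (287.849−232.090) + 201 = 99/74.568 × 55.759 + 201 ≈ 275.03 → 275.
Sub-indices: NO₂→67, CO→159, O₃→294, PM2.5→275. Ranked high→low: 294, 275, 159, 67. Second-highest sub-index = 275.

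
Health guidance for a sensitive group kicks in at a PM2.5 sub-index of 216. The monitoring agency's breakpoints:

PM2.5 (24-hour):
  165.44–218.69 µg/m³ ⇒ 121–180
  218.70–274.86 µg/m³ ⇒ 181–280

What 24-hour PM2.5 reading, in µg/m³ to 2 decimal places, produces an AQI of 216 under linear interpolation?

AQI 216 lies in the 181–280 band, which corresponds to 218.70–274.86 µg/m³.
C = 218.70 + (216−181)×(274.86−218.70)/(280−181) = 218.70 + 35×56.16/99 ≈ 238.5545 µg/m³ → 238.55 µg/m³ to 2 dp.

238.55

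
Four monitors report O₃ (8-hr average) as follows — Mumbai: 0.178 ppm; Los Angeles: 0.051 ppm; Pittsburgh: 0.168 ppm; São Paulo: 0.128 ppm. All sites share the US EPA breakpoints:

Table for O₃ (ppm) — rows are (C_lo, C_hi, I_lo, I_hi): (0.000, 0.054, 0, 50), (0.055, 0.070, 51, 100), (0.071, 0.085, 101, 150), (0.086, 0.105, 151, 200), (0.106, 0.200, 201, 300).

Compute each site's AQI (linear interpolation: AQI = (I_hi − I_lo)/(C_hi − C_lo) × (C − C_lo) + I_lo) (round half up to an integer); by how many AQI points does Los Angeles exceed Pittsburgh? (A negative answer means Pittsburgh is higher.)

-219

Mumbai: 0.178 ∈ [0.106, 0.200] ↔ index [201, 300].
201 + (0.178−0.106)·(300−201)/(0.200−0.106) = 201 + 0.072·99/0.094 ≈ 276.83, so AQI = 277.
Los Angeles: row 0.000–0.054 (AQI 0–50). (50−0)·(0.051−0.000)/(0.054−0.000) + 0 = 50·0.051/0.054 + 0 ≈ 47.22 → 47.
Pittsburgh 0.168: bracket 0.106–0.200 → index 201–300; slope 99/0.094, offset 0.062.
AQI = 201 + 99/0.094·0.062 ≈ 266.30 ⇒ 266.
São Paulo: row 0.106–0.200 (AQI 201–300). (300−201)·(0.128−0.106)/(0.200−0.106) + 201 = 99·0.022/0.094 + 201 ≈ 224.17 → 224.
AQIs: Mumbai=277, Los Angeles=47, Pittsburgh=266, São Paulo=224. Los Angeles (47) − Pittsburgh (266) = -219.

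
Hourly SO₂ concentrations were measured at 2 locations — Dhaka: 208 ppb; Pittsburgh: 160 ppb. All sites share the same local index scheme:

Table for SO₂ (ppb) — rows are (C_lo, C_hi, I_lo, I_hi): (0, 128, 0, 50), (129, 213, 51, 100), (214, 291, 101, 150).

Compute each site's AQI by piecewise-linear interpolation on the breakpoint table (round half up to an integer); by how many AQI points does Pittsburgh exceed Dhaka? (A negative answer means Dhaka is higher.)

Dhaka: 208 lies in 129–213, so I_lo=51, I_hi=100, C_lo=129, C_hi=213.
(100−51)/(213−129) × (208−129) + 51 = 49/84 × 79 + 51 ≈ 97.08 → 97.
Pittsburgh: row 129–213 (AQI 51–100). (100−51)·(160−129)/(213−129) + 51 = 49·31/84 + 51 ≈ 69.08 → 69.
AQIs: Dhaka=97, Pittsburgh=69. Pittsburgh (69) − Dhaka (97) = -28.

-28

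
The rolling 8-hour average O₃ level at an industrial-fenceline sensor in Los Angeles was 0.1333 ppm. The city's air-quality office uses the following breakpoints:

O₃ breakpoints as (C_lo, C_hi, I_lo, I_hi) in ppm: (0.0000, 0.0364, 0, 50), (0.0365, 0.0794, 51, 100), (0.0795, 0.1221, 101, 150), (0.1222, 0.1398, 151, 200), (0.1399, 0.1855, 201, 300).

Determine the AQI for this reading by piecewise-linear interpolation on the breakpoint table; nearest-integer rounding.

182

O₃: row 0.1222–0.1398 (AQI 151–200). (200−151)·(0.1333−0.1222)/(0.1398−0.1222) + 151 = 49·0.0111/0.0176 + 151 ≈ 181.90 → 182.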